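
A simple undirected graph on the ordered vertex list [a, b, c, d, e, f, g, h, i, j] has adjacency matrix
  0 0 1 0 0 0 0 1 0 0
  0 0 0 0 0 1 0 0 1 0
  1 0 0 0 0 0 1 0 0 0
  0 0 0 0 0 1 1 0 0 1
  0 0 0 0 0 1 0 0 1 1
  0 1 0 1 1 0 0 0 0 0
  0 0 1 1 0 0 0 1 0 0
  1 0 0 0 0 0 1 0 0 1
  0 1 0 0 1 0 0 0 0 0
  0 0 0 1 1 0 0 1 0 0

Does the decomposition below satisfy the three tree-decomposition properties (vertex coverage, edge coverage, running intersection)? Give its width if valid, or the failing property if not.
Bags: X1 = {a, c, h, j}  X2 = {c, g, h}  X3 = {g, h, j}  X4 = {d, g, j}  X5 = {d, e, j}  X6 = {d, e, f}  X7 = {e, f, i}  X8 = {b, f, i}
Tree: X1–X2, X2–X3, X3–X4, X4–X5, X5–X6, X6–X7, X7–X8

No — bags containing vertex j are not connected in the tree.

A tree decomposition must satisfy three properties: every vertex lies in some bag; for every edge, both endpoints lie together in some bag; and for every vertex, the bags containing it form a connected subtree. Here bags containing vertex j are not connected in the tree, so the decomposition is invalid.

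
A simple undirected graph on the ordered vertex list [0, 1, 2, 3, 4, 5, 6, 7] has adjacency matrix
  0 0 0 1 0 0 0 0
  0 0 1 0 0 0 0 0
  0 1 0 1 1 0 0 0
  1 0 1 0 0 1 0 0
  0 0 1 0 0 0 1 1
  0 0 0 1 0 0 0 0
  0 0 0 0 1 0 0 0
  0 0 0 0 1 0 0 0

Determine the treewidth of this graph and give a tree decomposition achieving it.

The largest bag has 2 vertices, giving width 1; this decomposition certifies tw(G) ≤ 1. Any graph with an edge has treewidth ≥ 1, and G has the edge 2–3. Combining the bounds, tw(G) = 1.

Treewidth 1.
One optimal decomposition is:
Bags: B1 = {2, 3}  B2 = {0, 3}  B3 = {1, 2}  B4 = {2, 4}  B5 = {3, 5}  B6 = {4, 6}  B7 = {4, 7}
Tree: B1–B2, B1–B3, B3–B4, B2–B5, B4–B6, B6–B7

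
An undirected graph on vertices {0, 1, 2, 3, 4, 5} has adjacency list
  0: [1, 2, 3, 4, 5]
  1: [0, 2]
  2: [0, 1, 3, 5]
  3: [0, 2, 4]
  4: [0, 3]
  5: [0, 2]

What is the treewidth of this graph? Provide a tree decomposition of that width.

Every bag has size at most 3, so the width is 3 − 1 = 2 and tw(G) ≤ 2. Conversely, {0, 1, 2} is a clique of size 3, and the vertices of any clique must share a bag in every tree decomposition; so some bag has ≥ 3 vertices and tw(G) ≥ 2. The upper and lower bounds meet at 2, so that is the treewidth.

Treewidth 2.
Bags: B1 = {0, 3, 4}  B2 = {0, 2, 3}  B3 = {0, 2, 5}  B4 = {0, 1, 2}
Tree: B1–B2, B2–B3, B2–B4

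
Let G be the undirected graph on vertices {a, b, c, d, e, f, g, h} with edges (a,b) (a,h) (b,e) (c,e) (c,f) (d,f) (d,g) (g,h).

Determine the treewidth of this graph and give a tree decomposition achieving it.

Every bag has size at most 3, so the width is 3 − 1 = 2 and tw(G) ≤ 2. Since e–c–f–d–g–h–a–b–e is a cycle in G, G is not acyclic. Forests are exactly the graphs of treewidth ≤ 1, so tw(G) ≥ 2. Combining the bounds, tw(G) = 2.

Treewidth 2.
Bags: B1 = {c, e, f}  B2 = {d, e, f}  B3 = {d, e, g}  B4 = {e, g, h}  B5 = {a, e, h}  B6 = {a, b, e}
Tree: B1–B2, B2–B3, B3–B4, B4–B5, B5–B6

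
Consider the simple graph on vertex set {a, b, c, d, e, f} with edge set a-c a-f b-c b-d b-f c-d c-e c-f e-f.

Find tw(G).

2

A width-2 tree decomposition is:
Bags: B1 = {b, c, f}  B2 = {b, c, d}  B3 = {a, c, f}  B4 = {c, e, f}
Tree: B1–B2, B1–B3, B1–B4
Each bag holds 3 vertices, so the decomposition has width 2, which upper-bounds the treewidth. On the other hand G contains the 3-clique {b, c, d}. A clique must lie in a single bag of any decomposition, so no decomposition can have width below 2. Combining the bounds, tw(G) = 2.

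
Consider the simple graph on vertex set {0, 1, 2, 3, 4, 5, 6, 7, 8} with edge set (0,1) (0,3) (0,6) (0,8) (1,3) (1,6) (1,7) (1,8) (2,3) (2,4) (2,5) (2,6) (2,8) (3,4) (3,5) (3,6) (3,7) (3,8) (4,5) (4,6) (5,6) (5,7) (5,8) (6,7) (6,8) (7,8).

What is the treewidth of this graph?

A width-4 tree decomposition is:
Bags: B1 = {3, 5, 6, 7, 8}  B2 = {1, 3, 6, 7, 8}  B3 = {0, 1, 3, 6, 8}  B4 = {2, 3, 5, 6, 8}  B5 = {2, 3, 4, 5, 6}
Tree: B1–B2, B2–B3, B1–B4, B4–B5
Every bag has size at most 5, so the width is 5 − 1 = 4 and tw(G) ≤ 4. For the lower bound, the 5 vertices {0, 1, 3, 6, 8} are pairwise adjacent, and any tree decomposition puts a clique entirely inside one bag — forcing width ≥ 4. The upper and lower bounds meet at 4, so that is the treewidth.

4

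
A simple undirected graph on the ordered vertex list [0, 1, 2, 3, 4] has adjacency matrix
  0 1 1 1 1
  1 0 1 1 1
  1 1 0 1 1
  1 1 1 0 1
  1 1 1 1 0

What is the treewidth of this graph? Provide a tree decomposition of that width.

With just one bag of size 5, the width is 5 − 1 = 4, so tw(G) ≤ 4. On the other hand G contains the 5-clique {0, 1, 2, 3, 4}. A clique must lie in a single bag of any decomposition, so no decomposition can have width below 4. Combining the bounds, tw(G) = 4.

Treewidth 4.
One optimal decomposition is:
Bags: B1 = {0, 1, 2, 3, 4}
Tree: (single bag)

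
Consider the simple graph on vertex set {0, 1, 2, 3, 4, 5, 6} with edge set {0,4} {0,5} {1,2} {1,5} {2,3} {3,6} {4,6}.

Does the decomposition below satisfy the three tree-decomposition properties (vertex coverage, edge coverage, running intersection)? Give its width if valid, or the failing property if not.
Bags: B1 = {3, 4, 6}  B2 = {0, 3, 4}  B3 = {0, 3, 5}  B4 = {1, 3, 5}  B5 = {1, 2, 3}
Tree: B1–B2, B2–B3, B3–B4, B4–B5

Yes; width 2.

Every vertex of G appears in some bag (union = {0, 1, 2, 3, 4, 5, 6}); every edge is covered by a bag; and for each vertex v the set of bags containing v is connected in the bag tree. The decomposition is therefore valid. The largest bag has 3 vertices, so the width is 2.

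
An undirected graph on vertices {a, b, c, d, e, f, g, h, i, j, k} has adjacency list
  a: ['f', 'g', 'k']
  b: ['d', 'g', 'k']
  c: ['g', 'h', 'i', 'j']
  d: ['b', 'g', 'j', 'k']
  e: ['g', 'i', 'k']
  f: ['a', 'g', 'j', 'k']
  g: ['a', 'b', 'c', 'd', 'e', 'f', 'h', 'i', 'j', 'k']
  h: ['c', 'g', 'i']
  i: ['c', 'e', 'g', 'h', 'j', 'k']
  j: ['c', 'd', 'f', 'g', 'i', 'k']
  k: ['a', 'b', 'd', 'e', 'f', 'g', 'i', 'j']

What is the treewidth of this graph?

3

A width-3 tree decomposition is:
Bags: B1 = {f, g, j, k}  B2 = {g, i, j, k}  B3 = {c, g, i, j}  B4 = {d, g, j, k}  B5 = {e, g, i, k}  B6 = {b, d, g, k}  B7 = {c, g, h, i}  B8 = {a, f, g, k}
Tree: B1–B2, B2–B3, B1–B4, B2–B5, B4–B6, B3–B7, B1–B8
The largest bag has 4 vertices, giving width 3; this decomposition certifies tw(G) ≤ 3. Conversely, {c, g, h, i} is a clique of size 4, and the vertices of any clique must share a bag in every tree decomposition; so some bag has ≥ 4 vertices and tw(G) ≥ 3. Hence tw(G) = 3 exactly.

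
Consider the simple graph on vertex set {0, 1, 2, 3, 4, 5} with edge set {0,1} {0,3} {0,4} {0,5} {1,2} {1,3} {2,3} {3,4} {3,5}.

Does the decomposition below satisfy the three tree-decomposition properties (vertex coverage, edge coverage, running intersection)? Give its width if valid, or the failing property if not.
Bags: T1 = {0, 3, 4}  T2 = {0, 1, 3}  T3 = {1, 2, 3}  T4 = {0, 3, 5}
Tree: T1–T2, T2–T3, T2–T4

Yes; width 2.

Vertex coverage: the bags together contain {0, 1, 2, 3, 4, 5}, the full vertex set. Edge coverage: each edge of G has both endpoints in at least one bag. Running intersection: for every vertex, the bags containing it form a connected subtree. All three properties hold, so this is a valid tree decomposition of width max|bag| − 1 = 2, and hence tw(G) ≤ 2.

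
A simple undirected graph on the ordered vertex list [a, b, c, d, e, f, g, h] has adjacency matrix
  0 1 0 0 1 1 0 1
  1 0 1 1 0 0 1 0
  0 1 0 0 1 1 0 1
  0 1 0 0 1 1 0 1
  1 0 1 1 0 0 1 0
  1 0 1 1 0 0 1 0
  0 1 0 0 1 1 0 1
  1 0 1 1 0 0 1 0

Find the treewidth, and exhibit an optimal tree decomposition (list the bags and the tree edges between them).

Treewidth 4.
Bags: B1 = {b, e, f, g, h}  B2 = {b, d, e, f, h}  B3 = {b, c, e, f, h}  B4 = {a, b, e, f, h}
Tree: B1–B2, B2–B3, B3–B4

Each bag holds 5 vertices, so the decomposition has width 4, which upper-bounds the treewidth. For the lower bound: the 5 vertex sets {b,g}, {d,h}, {c,f}, {e}, {a} are disjoint, each induces a connected subgraph, and every pair is joined by at least one edge of G. Contracting each set to a single vertex therefore yields K_{5} as a minor, and since treewidth is minor-monotone, tw(G) ≥ tw(K_{5}) = 4. Therefore the treewidth is 4.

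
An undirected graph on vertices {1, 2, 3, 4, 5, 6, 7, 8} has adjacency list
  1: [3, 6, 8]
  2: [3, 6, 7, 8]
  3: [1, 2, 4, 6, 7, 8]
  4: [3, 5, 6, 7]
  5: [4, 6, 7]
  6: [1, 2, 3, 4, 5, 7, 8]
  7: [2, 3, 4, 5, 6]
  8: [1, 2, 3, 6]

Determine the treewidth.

3

A width-3 tree decomposition is:
Bags: B1 = {2, 3, 6, 8}  B2 = {2, 3, 6, 7}  B3 = {3, 4, 6, 7}  B4 = {1, 3, 6, 8}  B5 = {4, 5, 6, 7}
Tree: B1–B2, B2–B3, B1–B4, B3–B5
Each bag holds 4 vertices, so the decomposition has width 3, which upper-bounds the treewidth. On the other hand G contains the 4-clique {1, 3, 6, 8}. A clique must lie in a single bag of any decomposition, so no decomposition can have width below 3. Therefore the treewidth is 3.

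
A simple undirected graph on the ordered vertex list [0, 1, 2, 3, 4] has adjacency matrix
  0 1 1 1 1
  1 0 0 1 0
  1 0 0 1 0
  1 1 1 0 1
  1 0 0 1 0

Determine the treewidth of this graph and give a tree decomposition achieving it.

Treewidth 2.
One optimal decomposition is:
Bags: B1 = {0, 3, 4}  B2 = {0, 1, 3}  B3 = {0, 2, 3}
Tree: B1–B2, B2–B3

Every bag has size at most 3, so the width is 3 − 1 = 2 and tw(G) ≤ 2. Conversely, {0, 1, 3} is a clique of size 3, and the vertices of any clique must share a bag in every tree decomposition; so some bag has ≥ 3 vertices and tw(G) ≥ 2. Combining the bounds, tw(G) = 2.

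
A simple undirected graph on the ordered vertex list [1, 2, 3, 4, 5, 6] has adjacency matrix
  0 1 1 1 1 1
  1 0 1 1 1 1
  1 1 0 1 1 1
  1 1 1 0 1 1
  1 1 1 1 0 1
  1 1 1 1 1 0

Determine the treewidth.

5

A width-5 tree decomposition is:
Bags: B1 = {1, 2, 3, 4, 5, 6}
Tree: (single bag)
A single bag containing all 6 vertices is trivially a valid decomposition of width 5. Conversely, {1, 2, 3, 4, 5, 6} is a clique of size 6, and the vertices of any clique must share a bag in every tree decomposition; so some bag has ≥ 6 vertices and tw(G) ≥ 5. Hence tw(G) = 5 exactly.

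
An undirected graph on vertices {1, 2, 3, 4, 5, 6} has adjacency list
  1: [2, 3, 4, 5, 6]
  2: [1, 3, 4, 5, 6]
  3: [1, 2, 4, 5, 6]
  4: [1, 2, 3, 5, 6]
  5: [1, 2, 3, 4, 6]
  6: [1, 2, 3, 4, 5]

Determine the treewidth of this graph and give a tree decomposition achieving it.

A single bag containing all 6 vertices is trivially a valid decomposition of width 5. Conversely, {1, 2, 3, 4, 5, 6} is a clique of size 6, and the vertices of any clique must share a bag in every tree decomposition; so some bag has ≥ 6 vertices and tw(G) ≥ 5. Hence tw(G) = 5 exactly.

Treewidth 5.
One optimal decomposition is:
Bags: B1 = {1, 2, 3, 4, 5, 6}
Tree: (single bag)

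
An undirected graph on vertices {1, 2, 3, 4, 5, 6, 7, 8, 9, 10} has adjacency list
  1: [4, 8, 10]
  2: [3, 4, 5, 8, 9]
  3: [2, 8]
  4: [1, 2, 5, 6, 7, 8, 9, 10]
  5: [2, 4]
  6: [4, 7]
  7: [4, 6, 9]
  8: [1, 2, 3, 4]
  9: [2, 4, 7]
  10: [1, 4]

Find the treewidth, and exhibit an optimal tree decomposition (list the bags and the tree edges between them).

Treewidth 2.
One optimal decomposition is:
Bags: B1 = {2, 4, 8}  B2 = {2, 4, 9}  B3 = {4, 7, 9}  B4 = {1, 4, 8}  B5 = {2, 3, 8}  B6 = {4, 6, 7}  B7 = {1, 4, 10}  B8 = {2, 4, 5}
Tree: B1–B2, B2–B3, B1–B4, B1–B5, B3–B6, B4–B7, B2–B8

The largest bag has 3 vertices, giving width 2; this decomposition certifies tw(G) ≤ 2. For the lower bound, the 3 vertices {2, 3, 8} are pairwise adjacent, and any tree decomposition puts a clique entirely inside one bag — forcing width ≥ 2. Hence tw(G) = 2 exactly.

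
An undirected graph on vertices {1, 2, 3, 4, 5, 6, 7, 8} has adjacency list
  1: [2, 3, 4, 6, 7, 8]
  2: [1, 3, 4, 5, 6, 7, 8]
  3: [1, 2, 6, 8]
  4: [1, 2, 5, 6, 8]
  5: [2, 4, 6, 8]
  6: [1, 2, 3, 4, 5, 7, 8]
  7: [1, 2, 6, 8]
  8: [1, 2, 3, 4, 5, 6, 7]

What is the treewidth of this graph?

4

A width-4 tree decomposition is:
Bags: B1 = {1, 2, 4, 6, 8}  B2 = {1, 2, 3, 6, 8}  B3 = {2, 4, 5, 6, 8}  B4 = {1, 2, 6, 7, 8}
Tree: B1–B2, B1–B3, B2–B4
Every bag has size at most 5, so the width is 5 − 1 = 4 and tw(G) ≤ 4. For the lower bound, the 5 vertices {1, 2, 3, 6, 8} are pairwise adjacent, and any tree decomposition puts a clique entirely inside one bag — forcing width ≥ 4. Hence tw(G) = 4 exactly.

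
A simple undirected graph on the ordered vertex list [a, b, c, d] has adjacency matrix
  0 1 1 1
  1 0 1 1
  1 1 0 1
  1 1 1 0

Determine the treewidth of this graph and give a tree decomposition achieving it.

With just one bag of size 4, the width is 4 − 1 = 3, so tw(G) ≤ 3. On the other hand G contains the 4-clique {a, b, c, d}. A clique must lie in a single bag of any decomposition, so no decomposition can have width below 3. The upper and lower bounds meet at 3, so that is the treewidth.

Treewidth 3.
One such decomposition:
Bags: B1 = {a, b, c, d}
Tree: (single bag)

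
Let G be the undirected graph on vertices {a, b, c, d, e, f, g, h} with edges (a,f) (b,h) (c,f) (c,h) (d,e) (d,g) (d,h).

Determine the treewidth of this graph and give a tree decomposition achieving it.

The largest bag has 2 vertices, giving width 1; this decomposition certifies tw(G) ≤ 1. Since G has at least one edge (e.g. h–d), it is not an edgeless graph, so tw(G) ≥ 1. Therefore the treewidth is 1.

Treewidth 1.
Bags: B1 = {d, h}  B2 = {d, e}  B3 = {c, h}  B4 = {d, g}  B5 = {b, h}  B6 = {c, f}  B7 = {a, f}
Tree: B1–B2, B1–B3, B1–B4, B1–B5, B3–B6, B6–B7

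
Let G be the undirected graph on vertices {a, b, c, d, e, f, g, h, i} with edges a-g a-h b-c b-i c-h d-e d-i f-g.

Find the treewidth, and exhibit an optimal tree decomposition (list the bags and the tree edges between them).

Every bag has size at most 2, so the width is 2 − 1 = 1 and tw(G) ≤ 1. Any graph with an edge has treewidth ≥ 1, and G has the edge f–g. Therefore the treewidth is 1.

Treewidth 1.
Bags: B1 = {f, g}  B2 = {a, g}  B3 = {a, h}  B4 = {c, h}  B5 = {b, c}  B6 = {b, i}  B7 = {d, i}  B8 = {d, e}
Tree: B1–B2, B2–B3, B3–B4, B4–B5, B5–B6, B6–B7, B7–B8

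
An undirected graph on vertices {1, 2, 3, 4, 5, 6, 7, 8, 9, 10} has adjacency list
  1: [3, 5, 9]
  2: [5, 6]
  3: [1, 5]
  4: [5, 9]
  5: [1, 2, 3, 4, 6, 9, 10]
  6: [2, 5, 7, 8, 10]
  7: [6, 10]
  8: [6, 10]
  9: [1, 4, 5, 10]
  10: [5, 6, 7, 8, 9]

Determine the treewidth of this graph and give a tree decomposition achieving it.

Treewidth 2.
One such decomposition:
Bags: B1 = {5, 9, 10}  B2 = {1, 5, 9}  B3 = {4, 5, 9}  B4 = {5, 6, 10}  B5 = {2, 5, 6}  B6 = {6, 7, 10}  B7 = {1, 3, 5}  B8 = {6, 8, 10}
Tree: B1–B2, B2–B3, B1–B4, B4–B5, B4–B6, B2–B7, B4–B8

The largest bag has 3 vertices, giving width 2; this decomposition certifies tw(G) ≤ 2. Conversely, {6, 8, 10} is a clique of size 3, and the vertices of any clique must share a bag in every tree decomposition; so some bag has ≥ 3 vertices and tw(G) ≥ 2. The upper and lower bounds meet at 2, so that is the treewidth.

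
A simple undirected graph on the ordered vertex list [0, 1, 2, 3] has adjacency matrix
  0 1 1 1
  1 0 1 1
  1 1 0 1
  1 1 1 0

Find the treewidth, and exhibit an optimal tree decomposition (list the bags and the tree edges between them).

A single bag containing all 4 vertices is trivially a valid decomposition of width 3. On the other hand G contains the 4-clique {0, 1, 2, 3}. A clique must lie in a single bag of any decomposition, so no decomposition can have width below 3. Combining the bounds, tw(G) = 3.

Treewidth 3.
One optimal decomposition is:
Bags: B1 = {0, 1, 2, 3}
Tree: (single bag)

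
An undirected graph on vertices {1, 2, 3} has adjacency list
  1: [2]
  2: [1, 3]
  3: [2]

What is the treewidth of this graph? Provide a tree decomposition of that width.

Every bag has size at most 2, so the width is 2 − 1 = 1 and tw(G) ≤ 1. G has an edge, so its treewidth is at least 1. Combining the bounds, tw(G) = 1.

Treewidth 1.
One optimal decomposition is:
Bags: B1 = {2, 3}  B2 = {1, 2}
Tree: B1–B2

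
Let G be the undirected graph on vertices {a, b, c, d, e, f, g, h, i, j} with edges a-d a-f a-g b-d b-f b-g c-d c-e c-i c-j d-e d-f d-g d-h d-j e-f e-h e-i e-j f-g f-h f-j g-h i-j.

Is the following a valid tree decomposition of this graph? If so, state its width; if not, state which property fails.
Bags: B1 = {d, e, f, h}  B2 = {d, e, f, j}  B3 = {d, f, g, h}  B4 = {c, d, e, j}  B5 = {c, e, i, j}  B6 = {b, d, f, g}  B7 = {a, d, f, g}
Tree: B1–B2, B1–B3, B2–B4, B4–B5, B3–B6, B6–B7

Checking the three conditions: (i) the bags cover all of {a, b, c, d, e, f, g, h, i, j}; (ii) for each edge, some bag contains both endpoints; (iii) the bags containing any fixed vertex form a subtree. All hold, so the decomposition is valid with width 4 − 1 = 3.

Yes; width 3.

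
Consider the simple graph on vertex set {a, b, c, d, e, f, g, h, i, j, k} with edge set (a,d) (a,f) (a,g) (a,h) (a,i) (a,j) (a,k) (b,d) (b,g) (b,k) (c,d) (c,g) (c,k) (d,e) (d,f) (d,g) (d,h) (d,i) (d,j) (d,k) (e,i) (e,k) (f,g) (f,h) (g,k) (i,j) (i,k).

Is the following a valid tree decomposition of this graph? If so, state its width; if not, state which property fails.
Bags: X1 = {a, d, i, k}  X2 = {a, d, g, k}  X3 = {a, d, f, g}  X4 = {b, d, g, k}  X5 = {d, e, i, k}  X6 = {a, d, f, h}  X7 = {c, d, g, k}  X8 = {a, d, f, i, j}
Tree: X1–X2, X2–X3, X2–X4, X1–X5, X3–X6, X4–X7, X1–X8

No — bags containing vertex f are not connected in the tree.

A tree decomposition must satisfy three properties: every vertex lies in some bag; for every edge, both endpoints lie together in some bag; and for every vertex, the bags containing it form a connected subtree. Here bags containing vertex f are not connected in the tree, so the decomposition is invalid.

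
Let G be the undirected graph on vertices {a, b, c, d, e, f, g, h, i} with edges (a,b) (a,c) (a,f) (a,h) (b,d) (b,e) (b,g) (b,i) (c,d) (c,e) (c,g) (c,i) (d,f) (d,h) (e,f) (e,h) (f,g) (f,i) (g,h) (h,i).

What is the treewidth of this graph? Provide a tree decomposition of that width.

Treewidth 4.
One optimal decomposition is:
Bags: B1 = {b, c, d, f, h}  B2 = {b, c, f, g, h}  B3 = {a, b, c, f, h}  B4 = {b, c, f, h, i}  B5 = {b, c, e, f, h}
Tree: B1–B2, B2–B3, B3–B4, B4–B5

Every bag has size at most 5, so the width is 5 − 1 = 4 and tw(G) ≤ 4. For the lower bound: the 5 vertex sets {c,d}, {b,g}, {a,f}, {h}, {i} are disjoint, each induces a connected subgraph, and every pair is joined by at least one edge of G. Contracting each set to a single vertex therefore yields K_{5} as a minor, and since treewidth is minor-monotone, tw(G) ≥ tw(K_{5}) = 4. Therefore the treewidth is 4.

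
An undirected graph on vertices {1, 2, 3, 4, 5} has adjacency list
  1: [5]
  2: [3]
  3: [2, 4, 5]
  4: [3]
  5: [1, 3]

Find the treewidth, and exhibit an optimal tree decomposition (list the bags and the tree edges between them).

Each bag holds 2 vertices, so the decomposition has width 1, which upper-bounds the treewidth. Since G has at least one edge (e.g. 5–1), it is not an edgeless graph, so tw(G) ≥ 1. Hence tw(G) = 1 exactly.

Treewidth 1.
Bags: B1 = {1, 5}  B2 = {3, 5}  B3 = {2, 3}  B4 = {3, 4}
Tree: B1–B2, B2–B3, B3–B4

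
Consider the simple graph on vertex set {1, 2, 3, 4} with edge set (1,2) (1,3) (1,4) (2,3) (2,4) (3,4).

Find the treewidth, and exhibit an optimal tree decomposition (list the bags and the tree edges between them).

Treewidth 3.
One such decomposition:
Bags: B1 = {1, 2, 3, 4}
Tree: (single bag)

A single bag containing all 4 vertices is trivially a valid decomposition of width 3. For the lower bound, the 4 vertices {1, 2, 3, 4} are pairwise adjacent, and any tree decomposition puts a clique entirely inside one bag — forcing width ≥ 3. Therefore the treewidth is 3.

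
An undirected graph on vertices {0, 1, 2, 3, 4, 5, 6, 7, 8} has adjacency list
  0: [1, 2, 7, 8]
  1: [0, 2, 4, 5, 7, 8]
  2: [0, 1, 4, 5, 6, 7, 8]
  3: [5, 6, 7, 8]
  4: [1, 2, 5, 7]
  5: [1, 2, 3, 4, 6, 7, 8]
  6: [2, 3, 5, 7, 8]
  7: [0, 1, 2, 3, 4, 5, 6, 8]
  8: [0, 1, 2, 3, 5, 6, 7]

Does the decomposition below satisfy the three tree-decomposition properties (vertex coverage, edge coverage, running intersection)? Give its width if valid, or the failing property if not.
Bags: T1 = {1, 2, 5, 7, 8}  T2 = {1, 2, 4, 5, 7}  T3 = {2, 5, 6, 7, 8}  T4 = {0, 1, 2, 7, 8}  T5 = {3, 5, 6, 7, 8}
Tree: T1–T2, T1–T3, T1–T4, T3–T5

Vertex coverage: the bags together contain {0, 1, 2, 3, 4, 5, 6, 7, 8}, the full vertex set. Edge coverage: each edge of G has both endpoints in at least one bag. Running intersection: for every vertex, the bags containing it form a connected subtree. All three properties hold, so this is a valid tree decomposition of width max|bag| − 1 = 4, and hence tw(G) ≤ 4.

Yes; width 4.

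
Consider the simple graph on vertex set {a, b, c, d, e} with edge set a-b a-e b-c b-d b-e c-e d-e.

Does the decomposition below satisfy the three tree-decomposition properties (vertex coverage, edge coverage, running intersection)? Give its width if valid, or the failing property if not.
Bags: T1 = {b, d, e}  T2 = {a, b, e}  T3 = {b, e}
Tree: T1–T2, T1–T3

A tree decomposition must satisfy three properties: every vertex lies in some bag; for every edge, both endpoints lie together in some bag; and for every vertex, the bags containing it form a connected subtree. Here vertex c appears in no bag, so the decomposition is invalid.

No — vertex c appears in no bag.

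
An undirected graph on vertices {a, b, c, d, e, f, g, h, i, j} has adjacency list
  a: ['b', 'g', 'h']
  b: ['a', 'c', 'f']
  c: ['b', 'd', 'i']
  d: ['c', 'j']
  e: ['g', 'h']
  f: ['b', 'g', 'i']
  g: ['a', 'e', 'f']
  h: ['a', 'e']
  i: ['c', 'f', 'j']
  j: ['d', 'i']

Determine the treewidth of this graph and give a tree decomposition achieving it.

Every bag has size at most 3, so the width is 3 − 1 = 2 and tw(G) ≤ 2. The edges d–j–i–c–d form a cycle, so G is not a tree and its treewidth is at least 2. Therefore the treewidth is 2.

Treewidth 2.
Bags: B1 = {c, d, j}  B2 = {c, i, j}  B3 = {b, c, i}  B4 = {b, f, i}  B5 = {a, b, f}  B6 = {a, f, g}  B7 = {a, g, h}  B8 = {e, g, h}
Tree: B1–B2, B2–B3, B3–B4, B4–B5, B5–B6, B6–B7, B7–B8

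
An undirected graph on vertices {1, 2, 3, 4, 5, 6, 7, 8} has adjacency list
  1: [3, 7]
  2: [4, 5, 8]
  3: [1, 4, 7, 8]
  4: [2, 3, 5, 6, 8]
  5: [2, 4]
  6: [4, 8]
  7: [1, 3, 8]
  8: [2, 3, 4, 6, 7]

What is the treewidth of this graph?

A width-2 tree decomposition is:
Bags: B1 = {3, 4, 8}  B2 = {3, 7, 8}  B3 = {2, 4, 8}  B4 = {4, 6, 8}  B5 = {2, 4, 5}  B6 = {1, 3, 7}
Tree: B1–B2, B1–B3, B1–B4, B3–B5, B2–B6
Each bag holds 3 vertices, so the decomposition has width 2, which upper-bounds the treewidth. Conversely, {1, 3, 7} is a clique of size 3, and the vertices of any clique must share a bag in every tree decomposition; so some bag has ≥ 3 vertices and tw(G) ≥ 2. Therefore the treewidth is 2.

2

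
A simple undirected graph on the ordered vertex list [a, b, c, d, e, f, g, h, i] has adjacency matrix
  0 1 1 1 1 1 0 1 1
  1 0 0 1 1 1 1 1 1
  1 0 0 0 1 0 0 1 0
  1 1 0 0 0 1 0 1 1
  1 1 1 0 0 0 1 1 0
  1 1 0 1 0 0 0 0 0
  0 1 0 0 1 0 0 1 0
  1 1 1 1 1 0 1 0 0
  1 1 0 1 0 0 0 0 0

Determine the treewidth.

A width-3 tree decomposition is:
Bags: B1 = {a, b, e, h}  B2 = {a, c, e, h}  B3 = {b, e, g, h}  B4 = {a, b, d, h}  B5 = {a, b, d, i}  B6 = {a, b, d, f}
Tree: B1–B2, B1–B3, B1–B4, B4–B5, B5–B6
Each bag holds 4 vertices, so the decomposition has width 3, which upper-bounds the treewidth. On the other hand G contains the 4-clique {a, c, e, h}. A clique must lie in a single bag of any decomposition, so no decomposition can have width below 3. Hence tw(G) = 3 exactly.

3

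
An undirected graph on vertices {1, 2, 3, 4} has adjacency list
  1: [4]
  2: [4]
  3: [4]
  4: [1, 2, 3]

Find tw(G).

1

A width-1 tree decomposition is:
Bags: B1 = {1, 4}  B2 = {2, 4}  B3 = {3, 4}
Tree: B1–B2, B1–B3
Every bag has size at most 2, so the width is 2 − 1 = 1 and tw(G) ≤ 1. Any graph with an edge has treewidth ≥ 1, and G has the edge 1–4. Combining the bounds, tw(G) = 1.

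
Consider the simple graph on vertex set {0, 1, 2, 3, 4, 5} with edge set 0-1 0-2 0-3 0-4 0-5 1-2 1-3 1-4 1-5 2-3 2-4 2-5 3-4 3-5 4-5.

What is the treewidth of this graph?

A width-5 tree decomposition is:
Bags: B1 = {0, 1, 2, 3, 4, 5}
Tree: (single bag)
With just one bag of size 6, the width is 6 − 1 = 5, so tw(G) ≤ 5. On the other hand G contains the 6-clique {0, 1, 2, 3, 4, 5}. A clique must lie in a single bag of any decomposition, so no decomposition can have width below 5. The upper and lower bounds meet at 5, so that is the treewidth.

5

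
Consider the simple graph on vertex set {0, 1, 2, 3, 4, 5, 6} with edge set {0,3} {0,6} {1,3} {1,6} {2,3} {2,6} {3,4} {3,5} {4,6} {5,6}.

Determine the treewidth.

2

A width-2 tree decomposition is:
Bags: B1 = {2, 3, 6}  B2 = {3, 4, 6}  B3 = {3, 5, 6}  B4 = {1, 3, 6}  B5 = {0, 3, 6}
Tree: B1–B2, B2–B3, B3–B4, B4–B5
Every bag has size at most 3, so the width is 3 − 1 = 2 and tw(G) ≤ 2. The edges 3–2–6–4–3 form a cycle, so G is not a tree and its treewidth is at least 2. Combining the bounds, tw(G) = 2.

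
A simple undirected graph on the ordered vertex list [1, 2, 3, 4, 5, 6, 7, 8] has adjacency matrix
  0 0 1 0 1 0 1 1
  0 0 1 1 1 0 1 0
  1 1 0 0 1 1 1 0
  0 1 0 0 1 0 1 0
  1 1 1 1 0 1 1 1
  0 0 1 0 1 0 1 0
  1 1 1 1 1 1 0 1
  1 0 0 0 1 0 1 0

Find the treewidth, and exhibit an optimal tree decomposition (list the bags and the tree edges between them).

Treewidth 3.
One optimal decomposition is:
Bags: B1 = {1, 5, 7, 8}  B2 = {1, 3, 5, 7}  B3 = {2, 3, 5, 7}  B4 = {3, 5, 6, 7}  B5 = {2, 4, 5, 7}
Tree: B1–B2, B2–B3, B3–B4, B3–B5

Each bag holds 4 vertices, so the decomposition has width 3, which upper-bounds the treewidth. On the other hand G contains the 4-clique {1, 5, 7, 8}. A clique must lie in a single bag of any decomposition, so no decomposition can have width below 3. The upper and lower bounds meet at 3, so that is the treewidth.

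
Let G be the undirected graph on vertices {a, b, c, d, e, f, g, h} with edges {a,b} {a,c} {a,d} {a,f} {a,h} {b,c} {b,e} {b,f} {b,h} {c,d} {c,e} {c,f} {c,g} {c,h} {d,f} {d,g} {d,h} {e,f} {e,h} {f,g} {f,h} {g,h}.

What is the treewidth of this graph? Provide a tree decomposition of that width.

The largest bag has 5 vertices, giving width 4; this decomposition certifies tw(G) ≤ 4. For the lower bound, the 5 vertices {c, d, f, g, h} are pairwise adjacent, and any tree decomposition puts a clique entirely inside one bag — forcing width ≥ 4. Hence tw(G) = 4 exactly.

Treewidth 4.
One such decomposition:
Bags: B1 = {a, c, d, f, h}  B2 = {a, b, c, f, h}  B3 = {c, d, f, g, h}  B4 = {b, c, e, f, h}
Tree: B1–B2, B1–B3, B2–B4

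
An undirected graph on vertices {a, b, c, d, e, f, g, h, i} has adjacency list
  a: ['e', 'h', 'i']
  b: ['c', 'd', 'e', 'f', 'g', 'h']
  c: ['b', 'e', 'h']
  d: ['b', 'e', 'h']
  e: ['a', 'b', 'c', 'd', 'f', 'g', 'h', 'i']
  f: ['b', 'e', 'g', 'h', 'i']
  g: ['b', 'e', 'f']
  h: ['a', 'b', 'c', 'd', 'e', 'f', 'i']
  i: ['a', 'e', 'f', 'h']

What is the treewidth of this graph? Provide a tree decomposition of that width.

Each bag holds 4 vertices, so the decomposition has width 3, which upper-bounds the treewidth. For the lower bound, the 4 vertices {b, e, f, g} are pairwise adjacent, and any tree decomposition puts a clique entirely inside one bag — forcing width ≥ 3. Therefore the treewidth is 3.

Treewidth 3.
One such decomposition:
Bags: B1 = {b, e, f, h}  B2 = {e, f, h, i}  B3 = {b, c, e, h}  B4 = {b, d, e, h}  B5 = {a, e, h, i}  B6 = {b, e, f, g}
Tree: B1–B2, B1–B3, B3–B4, B2–B5, B1–B6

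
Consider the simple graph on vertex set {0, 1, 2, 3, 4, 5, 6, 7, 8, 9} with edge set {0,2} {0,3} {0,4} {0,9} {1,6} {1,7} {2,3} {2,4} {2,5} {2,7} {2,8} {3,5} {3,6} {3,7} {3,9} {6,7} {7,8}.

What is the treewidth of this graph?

2

A width-2 tree decomposition is:
Bags: B1 = {0, 2, 3}  B2 = {2, 3, 5}  B3 = {2, 3, 7}  B4 = {2, 7, 8}  B5 = {3, 6, 7}  B6 = {0, 3, 9}  B7 = {0, 2, 4}  B8 = {1, 6, 7}
Tree: B1–B2, B2–B3, B3–B4, B3–B5, B1–B6, B1–B7, B5–B8
Every bag has size at most 3, so the width is 3 − 1 = 2 and tw(G) ≤ 2. On the other hand G contains the 3-clique {1, 6, 7}. A clique must lie in a single bag of any decomposition, so no decomposition can have width below 2. Hence tw(G) = 2 exactly.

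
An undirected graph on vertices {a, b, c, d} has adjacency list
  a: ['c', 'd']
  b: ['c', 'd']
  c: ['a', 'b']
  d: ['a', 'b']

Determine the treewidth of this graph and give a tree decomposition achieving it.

The largest bag has 3 vertices, giving width 2; this decomposition certifies tw(G) ≤ 2. Since c–a–d–b–c is a cycle in G, G is not acyclic. Forests are exactly the graphs of treewidth ≤ 1, so tw(G) ≥ 2. Therefore the treewidth is 2.

Treewidth 2.
Bags: B1 = {a, c, d}  B2 = {b, c, d}
Tree: B1–B2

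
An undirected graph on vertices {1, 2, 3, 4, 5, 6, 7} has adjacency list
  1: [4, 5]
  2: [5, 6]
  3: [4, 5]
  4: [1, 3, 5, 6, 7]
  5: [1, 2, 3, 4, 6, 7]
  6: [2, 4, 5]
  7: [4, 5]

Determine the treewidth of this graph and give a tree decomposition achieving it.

Treewidth 2.
One optimal decomposition is:
Bags: B1 = {4, 5, 6}  B2 = {3, 4, 5}  B3 = {2, 5, 6}  B4 = {1, 4, 5}  B5 = {4, 5, 7}
Tree: B1–B2, B1–B3, B1–B4, B2–B5

The largest bag has 3 vertices, giving width 2; this decomposition certifies tw(G) ≤ 2. On the other hand G contains the 3-clique {2, 5, 6}. A clique must lie in a single bag of any decomposition, so no decomposition can have width below 2. The upper and lower bounds meet at 2, so that is the treewidth.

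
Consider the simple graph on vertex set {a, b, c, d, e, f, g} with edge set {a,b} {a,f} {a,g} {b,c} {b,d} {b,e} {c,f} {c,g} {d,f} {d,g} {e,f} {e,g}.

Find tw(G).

3

A width-3 tree decomposition is:
Bags: B1 = {b, d, f, g}  B2 = {b, c, f, g}  B3 = {a, b, f, g}  B4 = {b, e, f, g}
Tree: B1–B2, B2–B3, B3–B4
The largest bag has 4 vertices, giving width 3; this decomposition certifies tw(G) ≤ 3. For the lower bound: the 4 vertex sets {d,f}, {b,c}, {g}, {a} are disjoint, each induces a connected subgraph, and every pair is joined by at least one edge of G. Contracting each set to a single vertex therefore yields K_{4} as a minor, and since treewidth is minor-monotone, tw(G) ≥ tw(K_{4}) = 3. Therefore the treewidth is 3.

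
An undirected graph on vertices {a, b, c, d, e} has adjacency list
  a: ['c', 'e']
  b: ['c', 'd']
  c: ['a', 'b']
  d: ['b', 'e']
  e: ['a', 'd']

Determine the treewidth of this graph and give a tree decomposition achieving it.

The largest bag has 3 vertices, giving width 2; this decomposition certifies tw(G) ≤ 2. The edges b–d–e–a–c–b form a cycle, so G is not a tree and its treewidth is at least 2. The upper and lower bounds meet at 2, so that is the treewidth.

Treewidth 2.
One optimal decomposition is:
Bags: B1 = {b, d, e}  B2 = {a, b, e}  B3 = {a, b, c}
Tree: B1–B2, B2–B3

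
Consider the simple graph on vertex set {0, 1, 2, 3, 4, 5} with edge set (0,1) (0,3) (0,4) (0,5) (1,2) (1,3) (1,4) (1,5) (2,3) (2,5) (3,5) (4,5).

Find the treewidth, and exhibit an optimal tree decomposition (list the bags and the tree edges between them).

Treewidth 3.
One such decomposition:
Bags: B1 = {0, 1, 3, 5}  B2 = {1, 2, 3, 5}  B3 = {0, 1, 4, 5}
Tree: B1–B2, B1–B3

The largest bag has 4 vertices, giving width 3; this decomposition certifies tw(G) ≤ 3. For the lower bound, the 4 vertices {0, 1, 3, 5} are pairwise adjacent, and any tree decomposition puts a clique entirely inside one bag — forcing width ≥ 3. Combining the bounds, tw(G) = 3.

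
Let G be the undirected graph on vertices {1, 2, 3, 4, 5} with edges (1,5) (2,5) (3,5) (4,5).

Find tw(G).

A width-1 tree decomposition is:
Bags: B1 = {4, 5}  B2 = {1, 5}  B3 = {3, 5}  B4 = {2, 5}
Tree: B1–B2, B2–B3, B2–B4
Every bag has size at most 2, so the width is 2 − 1 = 1 and tw(G) ≤ 1. Since G has at least one edge (e.g. 5–4), it is not an edgeless graph, so tw(G) ≥ 1. Combining the bounds, tw(G) = 1.

1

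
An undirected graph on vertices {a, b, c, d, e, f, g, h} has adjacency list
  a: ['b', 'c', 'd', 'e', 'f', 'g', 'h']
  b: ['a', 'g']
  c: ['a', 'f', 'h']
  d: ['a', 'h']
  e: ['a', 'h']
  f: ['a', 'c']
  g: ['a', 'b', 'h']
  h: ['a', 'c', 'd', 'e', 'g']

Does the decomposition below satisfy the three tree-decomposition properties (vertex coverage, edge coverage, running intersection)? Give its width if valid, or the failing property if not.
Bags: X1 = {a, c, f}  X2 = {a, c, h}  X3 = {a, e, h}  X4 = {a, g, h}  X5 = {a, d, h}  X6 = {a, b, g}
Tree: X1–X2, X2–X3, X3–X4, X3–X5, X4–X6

Every vertex of G appears in some bag (union = {a, b, c, d, e, f, g, h}); every edge is covered by a bag; and for each vertex v the set of bags containing v is connected in the bag tree. The decomposition is therefore valid. The largest bag has 3 vertices, so the width is 2.

Yes; width 2.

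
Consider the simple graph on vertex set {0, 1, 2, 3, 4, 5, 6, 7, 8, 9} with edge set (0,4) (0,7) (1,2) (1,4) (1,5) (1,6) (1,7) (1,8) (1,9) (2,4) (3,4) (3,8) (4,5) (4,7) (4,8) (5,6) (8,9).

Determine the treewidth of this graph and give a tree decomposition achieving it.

Every bag has size at most 3, so the width is 3 − 1 = 2 and tw(G) ≤ 2. For the lower bound, the 3 vertices {0, 4, 7} are pairwise adjacent, and any tree decomposition puts a clique entirely inside one bag — forcing width ≥ 2. Therefore the treewidth is 2.

Treewidth 2.
One optimal decomposition is:
Bags: B1 = {1, 8, 9}  B2 = {1, 4, 8}  B3 = {1, 4, 5}  B4 = {3, 4, 8}  B5 = {1, 4, 7}  B6 = {0, 4, 7}  B7 = {1, 2, 4}  B8 = {1, 5, 6}
Tree: B1–B2, B2–B3, B2–B4, B3–B5, B5–B6, B5–B7, B3–B8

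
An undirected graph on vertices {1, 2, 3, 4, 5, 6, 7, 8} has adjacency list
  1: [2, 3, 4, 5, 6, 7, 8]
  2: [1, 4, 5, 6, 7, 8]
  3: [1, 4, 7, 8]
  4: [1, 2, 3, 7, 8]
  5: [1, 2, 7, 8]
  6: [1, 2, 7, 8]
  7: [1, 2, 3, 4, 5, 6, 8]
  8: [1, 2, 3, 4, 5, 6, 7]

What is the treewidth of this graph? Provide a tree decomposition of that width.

Each bag holds 5 vertices, so the decomposition has width 4, which upper-bounds the treewidth. For the lower bound, the 5 vertices {1, 2, 4, 7, 8} are pairwise adjacent, and any tree decomposition puts a clique entirely inside one bag — forcing width ≥ 4. Hence tw(G) = 4 exactly.

Treewidth 4.
Bags: B1 = {1, 2, 4, 7, 8}  B2 = {1, 2, 6, 7, 8}  B3 = {1, 3, 4, 7, 8}  B4 = {1, 2, 5, 7, 8}
Tree: B1–B2, B1–B3, B1–B4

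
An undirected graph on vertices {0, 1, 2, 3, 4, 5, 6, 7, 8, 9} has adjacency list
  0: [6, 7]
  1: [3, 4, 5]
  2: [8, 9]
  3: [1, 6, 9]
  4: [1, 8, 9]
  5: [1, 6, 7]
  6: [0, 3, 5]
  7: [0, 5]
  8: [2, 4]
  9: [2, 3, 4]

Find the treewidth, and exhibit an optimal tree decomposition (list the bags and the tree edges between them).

Each bag holds 3 vertices, so the decomposition has width 2, which upper-bounds the treewidth. The edges 0–7–5–6–0 form a cycle, so G is not a tree and its treewidth is at least 2. Hence tw(G) = 2 exactly.

Treewidth 2.
One optimal decomposition is:
Bags: B1 = {0, 6, 7}  B2 = {5, 6, 7}  B3 = {3, 5, 6}  B4 = {1, 3, 5}  B5 = {1, 3, 9}  B6 = {1, 4, 9}  B7 = {2, 4, 9}  B8 = {2, 4, 8}
Tree: B1–B2, B2–B3, B3–B4, B4–B5, B5–B6, B6–B7, B7–B8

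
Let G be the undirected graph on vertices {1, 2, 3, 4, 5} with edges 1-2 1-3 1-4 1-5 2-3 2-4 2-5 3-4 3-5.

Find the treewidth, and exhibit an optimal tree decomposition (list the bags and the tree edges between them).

Each bag holds 4 vertices, so the decomposition has width 3, which upper-bounds the treewidth. Conversely, {1, 2, 3, 4} is a clique of size 4, and the vertices of any clique must share a bag in every tree decomposition; so some bag has ≥ 4 vertices and tw(G) ≥ 3. Combining the bounds, tw(G) = 3.

Treewidth 3.
One such decomposition:
Bags: B1 = {1, 2, 3, 5}  B2 = {1, 2, 3, 4}
Tree: B1–B2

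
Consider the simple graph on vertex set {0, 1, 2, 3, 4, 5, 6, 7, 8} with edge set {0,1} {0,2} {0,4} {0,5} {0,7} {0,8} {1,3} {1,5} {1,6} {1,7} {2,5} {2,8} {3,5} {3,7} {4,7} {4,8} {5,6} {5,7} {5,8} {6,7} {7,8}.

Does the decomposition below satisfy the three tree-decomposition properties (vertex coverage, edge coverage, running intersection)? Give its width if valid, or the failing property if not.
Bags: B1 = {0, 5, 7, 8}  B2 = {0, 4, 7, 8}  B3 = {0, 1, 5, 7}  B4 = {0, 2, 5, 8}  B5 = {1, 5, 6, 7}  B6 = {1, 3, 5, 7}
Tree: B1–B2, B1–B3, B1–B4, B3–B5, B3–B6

Yes; width 3.

Vertex coverage: the bags together contain {0, 1, 2, 3, 4, 5, 6, 7, 8}, the full vertex set. Edge coverage: each edge of G has both endpoints in at least one bag. Running intersection: for every vertex, the bags containing it form a connected subtree. All three properties hold, so this is a valid tree decomposition of width max|bag| − 1 = 3, and hence tw(G) ≤ 3.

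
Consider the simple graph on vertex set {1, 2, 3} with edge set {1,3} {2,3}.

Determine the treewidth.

A width-1 tree decomposition is:
Bags: B1 = {2, 3}  B2 = {1, 3}
Tree: B1–B2
The largest bag has 2 vertices, giving width 1; this decomposition certifies tw(G) ≤ 1. Any graph with an edge has treewidth ≥ 1, and G has the edge 2–3. Therefore the treewidth is 1.

1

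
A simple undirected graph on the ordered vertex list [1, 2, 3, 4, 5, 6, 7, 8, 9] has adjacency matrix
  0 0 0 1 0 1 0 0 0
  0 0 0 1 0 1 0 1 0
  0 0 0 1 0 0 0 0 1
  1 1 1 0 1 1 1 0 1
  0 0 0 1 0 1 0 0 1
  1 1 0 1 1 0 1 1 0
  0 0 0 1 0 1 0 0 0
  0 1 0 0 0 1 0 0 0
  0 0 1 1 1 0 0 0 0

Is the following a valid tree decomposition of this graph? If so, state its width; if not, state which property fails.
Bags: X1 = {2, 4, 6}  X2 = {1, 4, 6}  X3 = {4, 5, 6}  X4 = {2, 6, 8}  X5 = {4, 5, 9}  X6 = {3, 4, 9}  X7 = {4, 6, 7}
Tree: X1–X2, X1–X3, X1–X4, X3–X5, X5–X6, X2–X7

Vertex coverage: the bags together contain {1, 2, 3, 4, 5, 6, 7, 8, 9}, the full vertex set. Edge coverage: each edge of G has both endpoints in at least one bag. Running intersection: for every vertex, the bags containing it form a connected subtree. All three properties hold, so this is a valid tree decomposition of width max|bag| − 1 = 2, and hence tw(G) ≤ 2.

Yes; width 2.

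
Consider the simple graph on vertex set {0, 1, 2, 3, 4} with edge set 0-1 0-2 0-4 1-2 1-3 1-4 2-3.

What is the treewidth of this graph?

2

A width-2 tree decomposition is:
Bags: B1 = {1, 2, 3}  B2 = {0, 1, 2}  B3 = {0, 1, 4}
Tree: B1–B2, B2–B3
Each bag holds 3 vertices, so the decomposition has width 2, which upper-bounds the treewidth. On the other hand G contains the 3-clique {0, 1, 2}. A clique must lie in a single bag of any decomposition, so no decomposition can have width below 2. Hence tw(G) = 2 exactly.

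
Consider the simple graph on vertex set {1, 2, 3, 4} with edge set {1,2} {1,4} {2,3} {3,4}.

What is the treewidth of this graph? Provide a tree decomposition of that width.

Treewidth 2.
One such decomposition:
Bags: B1 = {2, 3, 4}  B2 = {1, 2, 4}
Tree: B1–B2

Each bag holds 3 vertices, so the decomposition has width 2, which upper-bounds the treewidth. Since 2–3–4–1–2 is a cycle in G, G is not acyclic. Forests are exactly the graphs of treewidth ≤ 1, so tw(G) ≥ 2. Combining the bounds, tw(G) = 2.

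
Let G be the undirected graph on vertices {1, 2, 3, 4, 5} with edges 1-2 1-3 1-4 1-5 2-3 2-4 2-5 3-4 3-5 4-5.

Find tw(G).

4

A width-4 tree decomposition is:
Bags: B1 = {1, 2, 3, 4, 5}
Tree: (single bag)
With just one bag of size 5, the width is 5 − 1 = 4, so tw(G) ≤ 4. For the lower bound, the 5 vertices {1, 2, 3, 4, 5} are pairwise adjacent, and any tree decomposition puts a clique entirely inside one bag — forcing width ≥ 4. The upper and lower bounds meet at 4, so that is the treewidth.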